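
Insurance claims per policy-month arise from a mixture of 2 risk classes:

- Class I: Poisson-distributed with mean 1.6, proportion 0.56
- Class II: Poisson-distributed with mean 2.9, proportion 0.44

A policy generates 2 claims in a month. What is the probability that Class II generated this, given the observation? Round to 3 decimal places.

The responsibility of component k is π_k f_k(x) divided by Σ_j π_j f_j(x).
Component likelihoods at x = 2 claims:
  f_I = 0.258428
  f_II = 0.231373
Unnormalised posteriors:
  π_I·f_I = 0.56 × 0.258428 = 0.144719
  π_II·f_II = 0.44 × 0.231373 = 0.101804
Evidence: 0.144719 + 0.101804 = 0.246523
P(Class II | 2 claims) = 0.101804 / 0.246523 ≈ 0.413

0.413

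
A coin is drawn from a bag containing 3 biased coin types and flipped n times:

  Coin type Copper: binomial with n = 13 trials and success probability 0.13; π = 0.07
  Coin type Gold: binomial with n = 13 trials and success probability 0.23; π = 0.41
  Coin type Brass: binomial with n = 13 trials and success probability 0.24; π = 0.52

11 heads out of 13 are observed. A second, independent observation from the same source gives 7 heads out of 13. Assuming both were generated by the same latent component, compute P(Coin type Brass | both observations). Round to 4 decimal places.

0.7108

The responsibility of component k is π_k f_k(x) divided by Σ_j π_j f_j(x).
Since both observations come from the same component, the likelihood for component k is f_k(x₁)·f_k(x₂).
  L_Copper = [C(13,11)·0.13^11·0.87^2 = 78·1.79216e-10·0.7569 = 1.05806e-08] × [0.000466913] = 4.94022e-12
  L_Gold = [C(13,11)·0.23^11·0.77^2 = 78·9.5281e-08·0.5929 = 4.40638e-06] × [0.0121775] = 5.36585e-08
  L_Brass = [C(13,11)·0.24^11·0.76^2 = 78·1.52168e-07·0.5776 = 6.8556e-06] × [0.0151662] = 1.03974e-07
Prior × likelihood for each component:
  π_Copper·L_Copper = 0.07 × 4.94022e-12 = 3.45815e-13
  π_Gold·L_Gold = 0.41 × 5.36585e-08 = 2.2e-08
  π_Brass·L_Brass = 0.52 × 1.03974e-07 = 5.40663e-08
Normaliser: 3.45815e-13 + 2.2e-08 + 5.40663e-08 = 7.60666e-08
P(Coin type Brass | x₁, x₂) = 5.40663e-08 / 7.60666e-08 ≈ 0.7108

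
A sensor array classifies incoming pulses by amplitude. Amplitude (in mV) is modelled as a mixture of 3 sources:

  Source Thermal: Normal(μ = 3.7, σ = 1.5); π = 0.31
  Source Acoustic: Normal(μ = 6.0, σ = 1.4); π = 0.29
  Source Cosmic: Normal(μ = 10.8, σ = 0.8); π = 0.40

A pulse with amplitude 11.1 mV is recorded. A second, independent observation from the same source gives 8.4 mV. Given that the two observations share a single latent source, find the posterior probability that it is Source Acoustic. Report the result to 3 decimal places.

P(component k | x) = w_k·f_k(x) / marginal(x), where marginal(x) = Σ_j w_j·f_j(x).
Since both observations come from the same component, the likelihood for component k is f_k(x₁)·f_k(x₂).
  p_Thermal = [(1/(1.5·√(2π)))·exp(−(11.1−3.7)²/(2·1.5²)) = 0.265962·exp(-12.16889) = 1.38019e-06] × [0.00196298] = 2.70927e-09
  p_Acoustic = [(1/(1.4·√(2π)))·exp(−(11.1−6.0)²/(2·1.4²)) = 0.284959·exp(-6.63520) = 0.000374239] × [0.0655594] = 2.45349e-05
  p_Cosmic = [(1/(0.8·√(2π)))·exp(−(11.1−10.8)²/(2·0.8²)) = 0.498678·exp(-0.07031) = 0.464819] × [0.00553981] = 0.00257501
Weight by the priors:
  w_Thermal·p_Thermal = 0.31 × 2.70927e-09 = 8.39875e-10
  w_Acoustic·p_Acoustic = 0.29 × 2.45349e-05 = 7.11513e-06
  w_Cosmic·p_Cosmic = 0.40 × 0.00257501 = 0.00103
Normaliser: 8.39875e-10 + 7.11513e-06 + 0.00103 = 0.00103712
Responsibility of Source Acoustic: 7.11513e-06 / 0.00103712 ≈ 0.007

0.007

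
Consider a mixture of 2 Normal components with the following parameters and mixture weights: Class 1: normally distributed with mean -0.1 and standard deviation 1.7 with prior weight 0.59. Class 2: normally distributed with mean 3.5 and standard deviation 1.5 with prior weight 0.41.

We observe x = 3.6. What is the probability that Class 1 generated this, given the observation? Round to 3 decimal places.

P(component k | x) = P(Z=k)·f_k(x) / marginal(x), where marginal(x) = Σ_j P(Z=j)·f_j(x).
Component likelihoods at x = 3.6:
  L_1 = (1/(1.7·√(2π)))·exp(−(3.6−-0.1)²/(2·1.7²)) = 0.234672·exp(-2.36851) = 0.02197
  L_2 = (1/(1.5·√(2π)))·exp(−(3.6−3.5)²/(2·1.5²)) = 0.265962·exp(-0.00222) = 0.265371
Weight by the priors:
  P(Z=1)·L_1 = 0.59 × 0.02197 = 0.0129623
  P(Z=2)·L_2 = 0.41 × 0.265371 = 0.108802
Sum: 0.0129623 + 0.108802 = 0.121764
P(Class 1 | 3.6) = 0.0129623 / 0.121764 ≈ 0.106

0.106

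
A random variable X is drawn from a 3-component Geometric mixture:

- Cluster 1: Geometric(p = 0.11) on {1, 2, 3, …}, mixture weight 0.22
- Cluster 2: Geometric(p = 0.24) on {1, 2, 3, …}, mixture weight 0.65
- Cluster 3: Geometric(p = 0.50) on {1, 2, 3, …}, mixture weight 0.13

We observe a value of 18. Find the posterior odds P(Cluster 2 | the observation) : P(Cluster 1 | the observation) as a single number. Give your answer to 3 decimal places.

0.440

Since P(k|x) ∝ w_k f_k(x), the posterior odds are w_i f_i(x) / (w_j f_j(x)).
Evaluate each component's likelihood at the observed value:
  f_1 = 0.11·(1−0.11)^17 = 0.11·0.137921 = 0.0151713
  f_2 = 0.24·(1−0.24)^17 = 0.24·0.00941523 = 0.00225966
  f_3 = 0.50·(1−0.50)^17 = 0.50·7.62939e-06 = 3.8147e-06
Posterior odds = (w_2·f_2) / (w_1·f_1) = (0.65·0.00225966) / (0.22·0.0151713) = 0.00146878 / 0.00333769 ≈ 0.440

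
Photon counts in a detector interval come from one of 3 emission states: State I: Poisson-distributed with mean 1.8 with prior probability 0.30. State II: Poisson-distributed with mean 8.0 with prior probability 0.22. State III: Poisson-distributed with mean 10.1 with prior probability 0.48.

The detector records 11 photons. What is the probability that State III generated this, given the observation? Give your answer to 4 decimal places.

0.7763

Apply Bayes' rule: the posterior for each component is proportional to its prior times its likelihood at x.
Evaluate each component's likelihood at the observed value:
  L_I = e^(−1.8)·1.8^11/11! = 2.66141e-06
  L_II = e^(−8.0)·8.0^11/11! = 0.0721902
  L_III = e^(−10.1)·10.1^11/11! = 0.114817
Weight by the priors:
  w_I·L_I = 0.30 × 2.66141e-06 = 7.98423e-07
  w_II·L_II = 0.22 × 0.0721902 = 0.0158818
  w_III·L_III = 0.48 × 0.114817 = 0.055112
Marginal: 7.98423e-07 + 0.0158818 + 0.055112 = 0.0709947
Responsibility of State III: 0.055112 / 0.0709947 ≈ 0.7763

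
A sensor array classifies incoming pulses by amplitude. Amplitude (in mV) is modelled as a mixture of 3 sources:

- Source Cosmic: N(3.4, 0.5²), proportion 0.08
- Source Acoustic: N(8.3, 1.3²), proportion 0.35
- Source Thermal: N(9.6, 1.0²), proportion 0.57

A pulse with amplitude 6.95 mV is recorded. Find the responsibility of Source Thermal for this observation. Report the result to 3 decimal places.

Posterior ∝ prior × likelihood, so P(k | x) ∝ w_k f_k(x); normalise over all components.
Normal densities:
  L_Cosmic = (1/(0.5·√(2π)))·exp(−(6.95−3.4)²/(2·0.5²)) = 0.797885·exp(-25.20500) = 9.02709e-12
  L_Acoustic = (1/(1.3·√(2π)))·exp(−(6.95−8.3)²/(2·1.3²)) = 0.306879·exp(-0.53920) = 0.178976
  L_Thermal = (1/(1.0·√(2π)))·exp(−(6.95−9.6)²/(2·1.0²)) = 0.398942·exp(-3.51125) = 0.0119122
Weight by the priors:
  w_Cosmic·L_Cosmic = 0.08 × 9.02709e-12 = 7.22167e-13
  w_Acoustic·L_Acoustic = 0.35 × 0.178976 = 0.0626416
  w_Thermal·L_Thermal = 0.57 × 0.0119122 = 0.00678998
Sum: 7.22167e-13 + 0.0626416 + 0.00678998 = 0.0694316
P(Source Thermal | 6.95 mV) = 0.00678998 / 0.0694316 ≈ 0.098

0.098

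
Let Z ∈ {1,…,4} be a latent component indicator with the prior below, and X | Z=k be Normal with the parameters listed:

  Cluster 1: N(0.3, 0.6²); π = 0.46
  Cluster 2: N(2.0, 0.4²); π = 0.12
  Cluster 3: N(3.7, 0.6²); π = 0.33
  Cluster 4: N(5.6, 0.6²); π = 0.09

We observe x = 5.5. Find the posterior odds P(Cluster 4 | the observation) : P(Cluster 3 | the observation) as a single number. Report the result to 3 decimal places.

24.212

The posterior odds equal the prior odds times the likelihood ratio: (π_i/π_j)·(f_i(x)/f_j(x)).
Component likelihoods at x = 5.5:
  f_1 = (1/(0.6·√(2π)))·exp(−(5.5−0.3)²/(2·0.6²)) = 0.664904·exp(-37.55556) = 3.25528e-17
  f_2 = (1/(0.4·√(2π)))·exp(−(5.5−2.0)²/(2·0.4²)) = 0.997356·exp(-38.28125) = 2.36328e-17
  f_3 = (1/(0.6·√(2π)))·exp(−(5.5−3.7)²/(2·0.6²)) = 0.664904·exp(-4.50000) = 0.00738641
  f_4 = (1/(0.6·√(2π)))·exp(−(5.5−5.6)²/(2·0.6²)) = 0.664904·exp(-0.01389) = 0.655733
Odds = (0.09/0.33) × (0.655733/0.00738641) = 0.272727 × 88.7755 ≈ 24.212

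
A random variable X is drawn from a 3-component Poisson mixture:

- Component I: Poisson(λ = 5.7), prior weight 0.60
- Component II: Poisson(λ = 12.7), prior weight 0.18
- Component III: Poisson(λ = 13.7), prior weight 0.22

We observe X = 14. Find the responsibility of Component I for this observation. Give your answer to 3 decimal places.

By Bayes' theorem, P(k | x) = w_k f_k(x) / Σ_j w_j f_j(x).
Poisson probabilities:
  p_I = 0.00146677
  p_II = 0.0993811
  p_III = 0.105644
Multiply by the mixture weights:
  w_I·p_I = 0.60 × 0.00146677 = 0.00088006
  w_II·p_II = 0.18 × 0.0993811 = 0.0178886
  w_III·p_III = 0.22 × 0.105644 = 0.0232417
Normaliser: 0.00088006 + 0.0178886 + 0.0232417 = 0.0420104
P(Component I | 14) = 0.00088006 / 0.0420104 ≈ 0.021

0.021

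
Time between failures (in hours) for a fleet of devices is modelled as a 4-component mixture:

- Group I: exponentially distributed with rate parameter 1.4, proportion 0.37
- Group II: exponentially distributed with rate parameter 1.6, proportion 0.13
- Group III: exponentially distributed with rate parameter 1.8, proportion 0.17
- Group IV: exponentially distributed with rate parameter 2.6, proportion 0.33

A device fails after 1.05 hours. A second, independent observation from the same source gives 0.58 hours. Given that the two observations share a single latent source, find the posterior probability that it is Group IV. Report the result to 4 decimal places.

0.2012

Posterior ∝ prior × likelihood, so P(k | x) ∝ w_k f_k(x); normalise over all components.
Since both observations come from the same component, the likelihood for component k is f_k(x₁)·f_k(x₂).
  f_I = [0.321896] × [0.621557] = 0.200076
  f_II = [0.298198] × [0.63255] = 0.188625
  f_III = [0.271929] × [0.633679] = 0.172316
  f_IV = [0.16957] × [0.575516] = 0.0975903
Multiply by the mixture weights:
  w_I·f_I = 0.37 × 0.200076 = 0.0740283
  w_II·f_II = 0.13 × 0.188625 = 0.0245213
  w_III·f_III = 0.17 × 0.172316 = 0.0292937
  w_IV·f_IV = 0.33 × 0.0975903 = 0.0322048
Sum: 0.0740283 + 0.0245213 + 0.0292937 + 0.0322048 = 0.160048
Responsibility of Group IV: 0.0322048 / 0.160048 ≈ 0.2012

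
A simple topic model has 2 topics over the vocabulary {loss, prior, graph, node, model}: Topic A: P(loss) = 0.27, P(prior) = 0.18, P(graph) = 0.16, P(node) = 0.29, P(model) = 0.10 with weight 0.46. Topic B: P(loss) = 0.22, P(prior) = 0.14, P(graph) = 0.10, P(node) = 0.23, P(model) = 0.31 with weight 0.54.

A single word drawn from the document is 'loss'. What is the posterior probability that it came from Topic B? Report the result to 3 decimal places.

By Bayes' theorem, P(k | x) = w_k f_k(x) / Σ_j w_j f_j(x).
Evaluate each component's likelihood at the observed value:
  L_A = 0.27
  L_B = 0.22
Prior × likelihood for each component:
  w_A·L_A = 0.46 × 0.27 = 0.1242
  w_B·L_B = 0.54 × 0.22 = 0.1188
Evidence: 0.1242 + 0.1188 = 0.243
Responsibility of Topic B: 0.1188 / 0.243 ≈ 0.489

0.489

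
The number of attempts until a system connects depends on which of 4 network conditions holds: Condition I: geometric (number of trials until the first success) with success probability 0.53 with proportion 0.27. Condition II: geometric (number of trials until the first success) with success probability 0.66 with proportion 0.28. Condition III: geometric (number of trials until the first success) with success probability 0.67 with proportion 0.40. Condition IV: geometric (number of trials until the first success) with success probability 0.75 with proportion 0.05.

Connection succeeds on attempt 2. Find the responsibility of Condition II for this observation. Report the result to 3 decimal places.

P(component k | x) = π_k·f_k(x) / marginal(x), where marginal(x) = Σ_j π_j·f_j(x).
Evaluate each component's likelihood at the observed value:
  f_I = 0.53·(1−0.53)^1 = 0.53·0.47 = 0.2491
  f_II = 0.66·(1−0.66)^1 = 0.66·0.34 = 0.2244
  f_III = 0.67·(1−0.67)^1 = 0.67·0.33 = 0.2211
  f_IV = 0.75·(1−0.75)^1 = 0.75·0.25 = 0.1875
Unnormalised posteriors:
  π_I·f_I = 0.27 × 0.2491 = 0.067257
  π_II·f_II = 0.28 × 0.2244 = 0.062832
  π_III·f_III = 0.40 × 0.2211 = 0.08844
  π_IV·f_IV = 0.05 × 0.1875 = 0.009375
Denominator: 0.067257 + 0.062832 + 0.08844 + 0.009375 = 0.227904
P(Condition II | 2) = 0.062832 / 0.227904 ≈ 0.276

0.276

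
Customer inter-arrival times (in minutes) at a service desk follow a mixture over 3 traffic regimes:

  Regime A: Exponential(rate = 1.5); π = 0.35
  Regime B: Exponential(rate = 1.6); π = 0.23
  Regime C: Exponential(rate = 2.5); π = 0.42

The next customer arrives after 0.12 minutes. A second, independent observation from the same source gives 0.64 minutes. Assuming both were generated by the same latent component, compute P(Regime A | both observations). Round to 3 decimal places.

0.308

Apply Bayes' rule: the posterior for each component is proportional to its prior times its likelihood at x.
Since both observations come from the same component, the likelihood for component k is f_k(x₁)·f_k(x₂).
  L_A = [1.25291] × [0.574339] = 0.719593
  L_B = [1.32049] × [0.574649] = 0.758818
  L_C = [1.85205] × [0.504741] = 0.934804
Prior × likelihood for each component:
  w_A·L_A = 0.35 × 0.719593 = 0.251857
  w_B·L_B = 0.23 × 0.758818 = 0.174528
  w_C·L_C = 0.42 × 0.934804 = 0.392618
Evidence: 0.251857 + 0.174528 + 0.392618 = 0.819003
P(Regime A | x) = 0.251857 / 0.819003 ≈ 0.308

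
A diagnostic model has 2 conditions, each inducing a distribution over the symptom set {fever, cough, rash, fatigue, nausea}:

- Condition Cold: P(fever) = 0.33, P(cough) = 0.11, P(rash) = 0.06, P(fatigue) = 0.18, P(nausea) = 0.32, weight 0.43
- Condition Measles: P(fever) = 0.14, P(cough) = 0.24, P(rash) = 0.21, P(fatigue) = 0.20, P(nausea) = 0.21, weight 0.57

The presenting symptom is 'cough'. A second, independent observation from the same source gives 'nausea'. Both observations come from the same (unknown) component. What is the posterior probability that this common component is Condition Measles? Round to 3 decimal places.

0.655

Apply Bayes' rule: the posterior for each component is proportional to its prior times its likelihood at x.
Since both observations come from the same component, the likelihood for component k is f_k(x₁)·f_k(x₂).
  p_Cold = [0.11] × [0.32] = 0.0352
  p_Measles = [0.24] × [0.21] = 0.0504
Unnormalised posteriors:
  w_Cold·p_Cold = 0.43 × 0.0352 = 0.015136
  w_Measles·p_Measles = 0.57 × 0.0504 = 0.028728
Evidence: 0.015136 + 0.028728 = 0.043864
P(Condition Measles | x₁, x₂) ≈ 0.655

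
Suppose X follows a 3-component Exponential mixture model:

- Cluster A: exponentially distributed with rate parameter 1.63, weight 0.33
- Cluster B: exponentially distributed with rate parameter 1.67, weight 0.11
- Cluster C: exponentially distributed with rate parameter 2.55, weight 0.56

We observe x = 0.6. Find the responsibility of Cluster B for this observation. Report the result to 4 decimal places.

The responsibility of component k is w_k f_k(x) divided by Σ_j w_j f_j(x).
Exponential densities:
  f_A = 0.612982
  f_B = 0.613131
  f_C = 0.552166
Multiply by the mixture weights:
  w_A·f_A = 0.33 × 0.612982 = 0.202284
  w_B·f_B = 0.11 × 0.613131 = 0.0674444
  w_C·f_C = 0.56 × 0.552166 = 0.309213
Denominator: 0.202284 + 0.0674444 + 0.309213 = 0.578941
P(Cluster B | x) ≈ 0.1165

0.1165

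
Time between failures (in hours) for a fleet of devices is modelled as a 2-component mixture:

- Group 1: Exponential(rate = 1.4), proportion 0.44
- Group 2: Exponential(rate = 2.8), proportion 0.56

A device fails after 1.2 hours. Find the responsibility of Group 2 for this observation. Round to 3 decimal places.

0.322

P(component k | x) = π_k·f_k(x) / marginal(x), where marginal(x) = Σ_j π_j·f_j(x).
Evaluate each component's likelihood at the observed value:
  p_1 = 0.260924
  p_2 = 0.0972587
Unnormalised posteriors:
  π_1·p_1 = 0.44 × 0.260924 = 0.114806
  π_2·p_2 = 0.56 × 0.0972587 = 0.0544649
Evidence: 0.114806 + 0.0544649 = 0.169271
P(Group 2 | the observation) = 0.0544649 / 0.169271 ≈ 0.322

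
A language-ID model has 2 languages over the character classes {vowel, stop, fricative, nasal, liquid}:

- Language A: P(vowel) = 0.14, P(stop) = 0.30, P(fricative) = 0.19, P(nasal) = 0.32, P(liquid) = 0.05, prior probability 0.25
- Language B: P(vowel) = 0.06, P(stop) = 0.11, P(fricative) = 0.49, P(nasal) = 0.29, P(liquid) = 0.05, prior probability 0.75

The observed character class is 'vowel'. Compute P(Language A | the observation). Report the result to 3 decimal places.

0.438

The responsibility of component k is π_k f_k(x) divided by Σ_j π_j f_j(x).
Categorical probabilities:
  L_A = 0.14
  L_B = 0.06
Prior × likelihood for each component:
  π_A·L_A = 0.25 × 0.14 = 0.035
  π_B·L_B = 0.75 × 0.06 = 0.045
Normaliser: 0.035 + 0.045 = 0.08
So the posterior for Language A is 0.035 / 0.08 ≈ 0.438.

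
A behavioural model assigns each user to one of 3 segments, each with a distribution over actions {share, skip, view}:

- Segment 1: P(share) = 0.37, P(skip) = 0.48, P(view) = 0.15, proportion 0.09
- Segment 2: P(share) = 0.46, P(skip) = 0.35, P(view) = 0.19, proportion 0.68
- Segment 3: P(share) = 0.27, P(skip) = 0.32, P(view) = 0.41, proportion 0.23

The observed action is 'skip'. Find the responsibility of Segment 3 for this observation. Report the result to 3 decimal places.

Apply Bayes' rule: the posterior for each component is proportional to its prior times its likelihood at x.
Categorical probabilities:
  p_1 = P(skip | comp) = 0.48
  p_2 = P(skip | comp) = 0.35
  p_3 = P(skip | comp) = 0.32
Prior × likelihood for each component:
  π_1·p_1 = 0.09 × 0.48 = 0.0432
  π_2·p_2 = 0.68 × 0.35 = 0.238
  π_3·p_3 = 0.23 × 0.32 = 0.0736
Evidence: 0.0432 + 0.238 + 0.0736 = 0.3548
P(Segment 3 | the observation) = 0.0736 / 0.3548 ≈ 0.207

0.207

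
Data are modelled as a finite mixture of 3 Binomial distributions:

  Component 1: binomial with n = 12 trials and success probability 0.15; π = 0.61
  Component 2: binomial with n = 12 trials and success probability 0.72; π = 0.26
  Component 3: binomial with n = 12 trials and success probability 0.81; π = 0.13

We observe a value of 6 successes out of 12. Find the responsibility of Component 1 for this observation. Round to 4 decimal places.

0.1202

Apply Bayes' rule: the posterior for each component is proportional to its prior times its likelihood at x.
Binomial probabilities:
  f_1 = C(12,6)·0.15^6·0.85^6 = 924·1.13906e-05·0.37715 = 0.00396948
  f_2 = C(12,6)·0.72^6·0.28^6 = 924·0.139314·0.00048189 = 0.0620319
  f_3 = C(12,6)·0.81^6·0.19^6 = 924·0.28243·4.70459e-05 = 0.0122773
Multiply by the mixture weights:
  w_1·f_1 = 0.61 × 0.00396948 = 0.00242138
  w_2·f_2 = 0.26 × 0.0620319 = 0.0161283
  w_3·f_3 = 0.13 × 0.0122773 = 0.00159605
Normaliser: 0.00242138 + 0.0161283 + 0.00159605 = 0.0201457
P(Component 1 | the observation) ≈ 0.1202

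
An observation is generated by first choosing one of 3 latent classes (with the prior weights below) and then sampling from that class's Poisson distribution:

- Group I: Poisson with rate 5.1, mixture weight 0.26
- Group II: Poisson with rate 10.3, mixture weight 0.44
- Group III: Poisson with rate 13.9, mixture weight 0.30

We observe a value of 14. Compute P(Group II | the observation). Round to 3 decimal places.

0.446

The responsibility of component k is P(Z=k) f_k(x) divided by Σ_j P(Z=j) f_j(x).
Poisson probabilities:
  L_I = 0.000563212
  L_II = 0.0583552
  L_III = 0.105951
Multiply by the mixture weights:
  P(Z=I)·L_I = 0.26 × 0.000563212 = 0.000146435
  P(Z=II)·L_II = 0.44 × 0.0583552 = 0.0256763
  P(Z=III)·L_III = 0.30 × 0.105951 = 0.0317853
Normaliser: 0.000146435 + 0.0256763 + 0.0317853 = 0.0576081
P(Group II | x) = 0.0256763 / 0.0576081 ≈ 0.446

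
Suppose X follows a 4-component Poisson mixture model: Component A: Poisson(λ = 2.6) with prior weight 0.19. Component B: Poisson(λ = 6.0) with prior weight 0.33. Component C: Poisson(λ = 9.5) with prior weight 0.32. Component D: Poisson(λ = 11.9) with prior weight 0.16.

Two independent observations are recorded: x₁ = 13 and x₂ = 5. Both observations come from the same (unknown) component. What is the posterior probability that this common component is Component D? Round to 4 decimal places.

0.1554

Posterior ∝ prior × likelihood, so P(k | x) ∝ π_k f_k(x); normalise over all components.
Since both observations come from the same component, the likelihood for component k is f_k(x₁)·f_k(x₂).
  f_A = [e^(−2.6)·2.6^13/13! = 2.95943e-06] × [0.0735394] = 2.17634e-07
  f_B = [e^(−6.0)·6.0^13/13! = 0.00519899] × [0.160623] = 0.000835078
  f_C = [e^(−9.5)·9.5^13/13! = 0.0617062] × [0.0482658] = 0.0029783
  f_D = [e^(−11.9)·11.9^13/13! = 0.104647] × [0.0135036] = 0.00141311
Prior × likelihood for each component:
  π_A·f_A = 0.19 × 2.17634e-07 = 4.13505e-08
  π_B·f_B = 0.33 × 0.000835078 = 0.000275576
  π_C·f_C = 0.32 × 0.0029783 = 0.000953055
  π_D·f_D = 0.16 × 0.00141311 = 0.000226097
Marginal: 4.13505e-08 + 0.000275576 + 0.000953055 + 0.000226097 = 0.00145477
Responsibility of Component D: 0.000226097 / 0.00145477 ≈ 0.1554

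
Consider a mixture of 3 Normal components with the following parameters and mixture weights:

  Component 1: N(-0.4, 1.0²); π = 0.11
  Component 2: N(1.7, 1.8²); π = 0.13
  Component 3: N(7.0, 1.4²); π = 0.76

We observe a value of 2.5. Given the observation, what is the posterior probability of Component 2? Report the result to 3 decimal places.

The responsibility of component k is π_k f_k(x) divided by Σ_j π_j f_j(x).
Normal densities:
  f_1 = 0.00595253
  f_2 = 0.200791
  f_3 = 0.00162666
Prior × likelihood for each component:
  π_1·f_1 = 0.11 × 0.00595253 = 0.000654779
  π_2·f_2 = 0.13 × 0.200791 = 0.0261028
  π_3·f_3 = 0.76 × 0.00162666 = 0.00123626
Normaliser: 0.000654779 + 0.0261028 + 0.00123626 = 0.0279939
P(Component 2 | 2.5) ≈ 0.932

0.932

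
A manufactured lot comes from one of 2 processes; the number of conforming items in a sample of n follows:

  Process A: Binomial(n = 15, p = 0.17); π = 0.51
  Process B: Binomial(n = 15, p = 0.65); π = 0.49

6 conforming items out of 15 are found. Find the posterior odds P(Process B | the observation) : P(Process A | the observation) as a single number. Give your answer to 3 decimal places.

1.266

Posterior odds = (π_i f_i(x)) / (π_j f_j(x)); the normalising sum cancels.
Binomial probabilities:
  p_A = C(15,6)·0.17^6·0.83^9 = 5005·2.41376e-05·0.18694 = 0.022584
  p_B = C(15,6)·0.65^6·0.35^9 = 5005·0.0754189·7.88156e-05 = 0.0297507
Posterior odds = (π_B·p_B) / (π_A·p_A) = (0.49·0.0297507) / (0.51·0.022584) = 0.0145778 / 0.0115178 ≈ 1.266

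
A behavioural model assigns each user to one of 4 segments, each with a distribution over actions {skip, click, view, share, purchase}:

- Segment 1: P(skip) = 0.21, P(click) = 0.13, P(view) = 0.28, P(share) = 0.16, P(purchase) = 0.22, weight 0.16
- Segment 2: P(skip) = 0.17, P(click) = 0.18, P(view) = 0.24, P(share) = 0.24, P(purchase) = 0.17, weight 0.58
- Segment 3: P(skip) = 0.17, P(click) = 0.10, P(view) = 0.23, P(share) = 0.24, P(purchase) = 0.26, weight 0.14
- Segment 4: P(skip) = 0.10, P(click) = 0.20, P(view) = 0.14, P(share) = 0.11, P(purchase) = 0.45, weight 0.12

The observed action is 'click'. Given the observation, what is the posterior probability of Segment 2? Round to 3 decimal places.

0.640

The responsibility of component k is π_k f_k(x) divided by Σ_j π_j f_j(x).
Component likelihoods at x = 'click':
  L_1 = P(click | comp) = 0.13
  L_2 = P(click | comp) = 0.18
  L_3 = P(click | comp) = 0.10
  L_4 = P(click | comp) = 0.20
Weight by the priors:
  π_1·L_1 = 0.16 × 0.13 = 0.0208
  π_2·L_2 = 0.58 × 0.18 = 0.1044
  π_3·L_3 = 0.14 × 0.1 = 0.014
  π_4·L_4 = 0.12 × 0.2 = 0.024
Normaliser: 0.0208 + 0.1044 + 0.014 + 0.024 = 0.1632
P(Segment 2 | 'click') ≈ 0.640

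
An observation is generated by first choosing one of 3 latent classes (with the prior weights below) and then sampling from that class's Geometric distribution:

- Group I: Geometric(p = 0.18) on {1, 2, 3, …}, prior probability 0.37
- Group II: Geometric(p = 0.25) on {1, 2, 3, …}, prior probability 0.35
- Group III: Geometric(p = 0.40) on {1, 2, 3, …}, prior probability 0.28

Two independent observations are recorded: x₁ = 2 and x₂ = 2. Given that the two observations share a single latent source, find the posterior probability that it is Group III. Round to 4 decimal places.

By Bayes' theorem, P(k | x) = P(Z=k) f_k(x) / Σ_j P(Z=j) f_j(x).
Since both observations come from the same component, the likelihood for component k is f_k(x₁)·f_k(x₂).
  f_I = [0.18·(1−0.18)^1 = 0.18·0.82 = 0.1476] × [0.1476] = 0.0217858
  f_II = [0.25·(1−0.25)^1 = 0.25·0.75 = 0.1875] × [0.1875] = 0.0351562
  f_III = [0.40·(1−0.40)^1 = 0.40·0.6 = 0.24] × [0.24] = 0.0576
Prior × likelihood for each component:
  P(Z=I)·f_I = 0.37 × 0.0217858 = 0.00806073
  P(Z=II)·f_II = 0.35 × 0.0351562 = 0.0123047
  P(Z=III)·f_III = 0.28 × 0.0576 = 0.016128
Marginal: 0.00806073 + 0.0123047 + 0.016128 = 0.0364934
P(Group III | x₁, x₂) = 0.016128 / 0.0364934 ≈ 0.4419

0.4419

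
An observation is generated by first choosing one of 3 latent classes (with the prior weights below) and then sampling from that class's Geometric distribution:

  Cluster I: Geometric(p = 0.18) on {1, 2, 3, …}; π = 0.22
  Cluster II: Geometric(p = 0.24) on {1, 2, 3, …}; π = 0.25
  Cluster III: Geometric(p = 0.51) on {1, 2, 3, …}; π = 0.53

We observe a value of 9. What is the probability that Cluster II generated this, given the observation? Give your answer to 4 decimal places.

0.4261

Posterior ∝ prior × likelihood, so P(k | x) ∝ P(Z=k) f_k(x); normalise over all components.
Geometric probabilities:
  L_I = 0.18·(1−0.18)^8 = 0.18·0.204414 = 0.0367945
  L_II = 0.24·(1−0.24)^8 = 0.24·0.111303 = 0.0267128
  L_III = 0.51·(1−0.51)^8 = 0.51·0.00332329 = 0.00169488
Prior × likelihood for each component:
  P(Z=I)·L_I = 0.22 × 0.0367945 = 0.0080948
  P(Z=II)·L_II = 0.25 × 0.0267128 = 0.00667821
  P(Z=III)·L_III = 0.53 × 0.00169488 = 0.000898286
Sum: 0.0080948 + 0.00667821 + 0.000898286 = 0.0156713
Responsibility of Cluster II: 0.00667821 / 0.0156713 ≈ 0.4261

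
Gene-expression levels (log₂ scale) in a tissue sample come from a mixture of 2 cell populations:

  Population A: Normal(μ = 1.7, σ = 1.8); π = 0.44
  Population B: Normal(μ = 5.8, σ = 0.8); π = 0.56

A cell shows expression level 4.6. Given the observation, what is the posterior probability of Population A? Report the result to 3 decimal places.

0.227

The responsibility of component k is w_k f_k(x) divided by Σ_j w_j f_j(x).
Normal densities:
  p_A = 0.0605331
  p_B = 0.161897
Weight by the priors:
  w_A·p_A = 0.44 × 0.0605331 = 0.0266346
  w_B·p_B = 0.56 × 0.161897 = 0.0906623
Sum: 0.0266346 + 0.0906623 = 0.117297
P(Population A | the observation) = 0.0266346 / 0.117297 ≈ 0.227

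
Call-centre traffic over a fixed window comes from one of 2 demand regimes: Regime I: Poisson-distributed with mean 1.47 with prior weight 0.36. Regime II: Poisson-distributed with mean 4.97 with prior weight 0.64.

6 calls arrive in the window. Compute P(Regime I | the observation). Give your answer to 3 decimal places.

0.012

Posterior ∝ prior × likelihood, so P(k | x) ∝ π_k f_k(x); normalise over all components.
Poisson probabilities:
  L_I = 0.00322225
  L_II = 0.145332
Unnormalised posteriors:
  π_I·L_I = 0.36 × 0.00322225 = 0.00116001
  π_II·L_II = 0.64 × 0.145332 = 0.0930127
Normaliser: 0.00116001 + 0.0930127 = 0.0941727
P(Regime I | data) = 0.00116001 / 0.0941727 ≈ 0.012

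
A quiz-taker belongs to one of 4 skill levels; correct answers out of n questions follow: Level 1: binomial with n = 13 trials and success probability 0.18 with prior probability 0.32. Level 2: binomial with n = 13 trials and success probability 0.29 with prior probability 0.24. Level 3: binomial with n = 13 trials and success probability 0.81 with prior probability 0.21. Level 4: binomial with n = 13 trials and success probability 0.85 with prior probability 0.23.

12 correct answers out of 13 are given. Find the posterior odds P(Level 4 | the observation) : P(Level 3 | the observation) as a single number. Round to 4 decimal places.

1.5419

The posterior odds equal the prior odds times the likelihood ratio: (π_i/π_j)·(f_i(x)/f_j(x)).
Binomial probabilities:
  p_1 = C(13,12)·0.18^12·0.82^1 = 13·1.15683e-09·0.82 = 1.23318e-08
  p_2 = C(13,12)·0.29^12·0.71^1 = 13·3.53815e-07·0.71 = 3.26571e-06
  p_3 = C(13,12)·0.81^12·0.19^1 = 13·0.0797664·0.19 = 0.197023
  p_4 = C(13,12)·0.85^12·0.15^1 = 13·0.142242·0.15 = 0.277371
0.0637954 / 0.0413749 ≈ 1.5419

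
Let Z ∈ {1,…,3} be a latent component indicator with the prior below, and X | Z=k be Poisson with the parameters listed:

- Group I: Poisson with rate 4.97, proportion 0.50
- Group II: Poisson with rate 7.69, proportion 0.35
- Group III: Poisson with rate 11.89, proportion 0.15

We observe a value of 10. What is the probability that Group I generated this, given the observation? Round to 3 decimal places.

Posterior ∝ prior × likelihood, so P(k | x) ∝ π_k f_k(x); normalise over all components.
Evaluate each component's likelihood at the observed value:
  L_I = e^(−4.97)·4.97^10/10! = 0.0175937
  L_II = e^(−7.69)·7.69^10/10! = 0.091154
  L_III = e^(−11.89)·11.89^10/10! = 0.106732
Weight by the priors:
  π_I·L_I = 0.50 × 0.0175937 = 0.00879685
  π_II·L_II = 0.35 × 0.091154 = 0.0319039
  π_III·L_III = 0.15 × 0.106732 = 0.0160098
Denominator: 0.00879685 + 0.0319039 + 0.0160098 = 0.0567105
P(Group I | the observation) = 0.00879685 / 0.0567105 ≈ 0.155

0.155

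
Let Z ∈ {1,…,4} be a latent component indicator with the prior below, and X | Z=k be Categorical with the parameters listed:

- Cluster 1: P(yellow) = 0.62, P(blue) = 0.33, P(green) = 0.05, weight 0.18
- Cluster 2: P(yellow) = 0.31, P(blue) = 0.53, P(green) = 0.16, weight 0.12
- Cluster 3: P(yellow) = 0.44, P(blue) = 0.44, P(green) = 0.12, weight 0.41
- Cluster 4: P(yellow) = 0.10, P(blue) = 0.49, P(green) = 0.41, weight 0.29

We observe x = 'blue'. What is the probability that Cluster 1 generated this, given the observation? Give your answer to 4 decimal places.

Apply Bayes' rule: the posterior for each component is proportional to its prior times its likelihood at x.
Categorical probabilities:
  L_1 = 0.33
  L_2 = 0.53
  L_3 = 0.44
  L_4 = 0.49
Unnormalised posteriors:
  w_1·L_1 = 0.18 × 0.33 = 0.0594
  w_2·L_2 = 0.12 × 0.53 = 0.0636
  w_3·L_3 = 0.41 × 0.44 = 0.1804
  w_4·L_4 = 0.29 × 0.49 = 0.1421
Marginal: 0.0594 + 0.0636 + 0.1804 + 0.1421 = 0.4455
P(Cluster 1 | data) = 0.0594 / 0.4455 ≈ 0.1333

0.1333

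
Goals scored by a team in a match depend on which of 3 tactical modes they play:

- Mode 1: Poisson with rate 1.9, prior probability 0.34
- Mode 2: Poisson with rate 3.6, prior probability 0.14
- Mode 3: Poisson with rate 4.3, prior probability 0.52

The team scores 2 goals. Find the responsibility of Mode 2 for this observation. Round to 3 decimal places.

0.136

P(component k | x) = w_k·f_k(x) / marginal(x), where marginal(x) = Σ_j w_j·f_j(x).
Evaluate each component's likelihood at the observed value:
  L_1 = e^(−1.9)·1.9^2/2! = 0.269971
  L_2 = e^(−3.6)·3.6^2/2! = 0.177058
  L_3 = e^(−4.3)·4.3^2/2! = 0.125441
Unnormalised posteriors:
  w_1·L_1 = 0.34 × 0.269971 = 0.0917903
  w_2·L_2 = 0.14 × 0.177058 = 0.0247881
  w_3·L_3 = 0.52 × 0.125441 = 0.0652295
Evidence: 0.0917903 + 0.0247881 + 0.0652295 = 0.181808
P(Mode 2 | 2 goals) = 0.0247881 / 0.181808 ≈ 0.136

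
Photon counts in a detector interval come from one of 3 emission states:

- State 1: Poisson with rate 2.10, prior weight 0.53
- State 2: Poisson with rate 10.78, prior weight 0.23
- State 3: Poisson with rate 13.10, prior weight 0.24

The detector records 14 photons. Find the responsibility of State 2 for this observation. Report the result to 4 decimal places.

Posterior ∝ prior × likelihood, so P(k | x) ∝ π_k f_k(x); normalise over all components.
Component likelihoods at x = 14 photons:
  L_1 = e^(−2.10)·2.10^14/14! = 4.55663e-08
  L_2 = e^(−10.78)·10.78^14/14! = 0.0683219
  L_3 = e^(−13.10)·13.10^14/14! = 0.102833
Unnormalised posteriors:
  π_1·L_1 = 0.53 × 4.55663e-08 = 2.41501e-08
  π_2·L_2 = 0.23 × 0.0683219 = 0.015714
  π_3·L_3 = 0.24 × 0.102833 = 0.0246799
Normaliser: 2.41501e-08 + 0.015714 + 0.0246799 = 0.040394
P(State 2 | 14 photons) = 0.015714 / 0.040394 ≈ 0.3890

0.3890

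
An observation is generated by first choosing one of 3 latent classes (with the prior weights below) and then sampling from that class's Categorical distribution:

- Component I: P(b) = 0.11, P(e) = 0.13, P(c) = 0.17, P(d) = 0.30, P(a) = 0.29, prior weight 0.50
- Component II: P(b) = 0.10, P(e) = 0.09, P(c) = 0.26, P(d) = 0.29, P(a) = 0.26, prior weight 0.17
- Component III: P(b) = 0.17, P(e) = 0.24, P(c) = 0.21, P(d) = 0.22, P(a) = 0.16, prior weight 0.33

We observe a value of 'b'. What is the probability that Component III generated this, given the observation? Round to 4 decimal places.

0.4379

Apply Bayes' rule: the posterior for each component is proportional to its prior times its likelihood at x.
Evaluate each component's likelihood at the observed value:
  L_I = P(b | comp) = 0.11
  L_II = P(b | comp) = 0.10
  L_III = P(b | comp) = 0.17
Weight by the priors:
  P(Z=I)·L_I = 0.50 × 0.11 = 0.055
  P(Z=II)·L_II = 0.17 × 0.1 = 0.017
  P(Z=III)·L_III = 0.33 × 0.17 = 0.0561
Normaliser: 0.055 + 0.017 + 0.0561 = 0.1281
P(Component III | the observation) = 0.0561 / 0.1281 ≈ 0.4379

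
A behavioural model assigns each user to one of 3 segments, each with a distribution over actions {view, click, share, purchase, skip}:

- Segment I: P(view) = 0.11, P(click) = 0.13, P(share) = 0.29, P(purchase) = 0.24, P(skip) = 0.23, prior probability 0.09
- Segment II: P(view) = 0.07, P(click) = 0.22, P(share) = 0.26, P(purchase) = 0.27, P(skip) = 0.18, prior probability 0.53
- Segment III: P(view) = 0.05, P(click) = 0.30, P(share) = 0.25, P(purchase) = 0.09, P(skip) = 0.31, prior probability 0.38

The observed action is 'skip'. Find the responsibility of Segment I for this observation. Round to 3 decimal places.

0.088

P(component k | x) = w_k·f_k(x) / marginal(x), where marginal(x) = Σ_j w_j·f_j(x).
Categorical probabilities:
  p_I = 0.23
  p_II = 0.18
  p_III = 0.31
Unnormalised posteriors:
  w_I·p_I = 0.09 × 0.23 = 0.0207
  w_II·p_II = 0.53 × 0.18 = 0.0954
  w_III·p_III = 0.38 × 0.31 = 0.1178
Evidence: 0.0207 + 0.0954 + 0.1178 = 0.2339
So the posterior for Segment I is 0.0207 / 0.2339 ≈ 0.088.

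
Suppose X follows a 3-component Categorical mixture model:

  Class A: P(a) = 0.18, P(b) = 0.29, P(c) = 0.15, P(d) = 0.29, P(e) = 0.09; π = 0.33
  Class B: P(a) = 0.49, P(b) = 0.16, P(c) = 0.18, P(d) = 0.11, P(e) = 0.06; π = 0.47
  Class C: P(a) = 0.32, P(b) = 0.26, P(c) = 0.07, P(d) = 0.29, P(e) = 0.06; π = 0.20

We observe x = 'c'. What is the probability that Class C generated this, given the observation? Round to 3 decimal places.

P(component k | x) = π_k·f_k(x) / marginal(x), where marginal(x) = Σ_j π_j·f_j(x).
Categorical probabilities:
  f_A = 0.15
  f_B = 0.18
  f_C = 0.07
Prior × likelihood for each component:
  π_A·f_A = 0.33 × 0.15 = 0.0495
  π_B·f_B = 0.47 × 0.18 = 0.0846
  π_C·f_C = 0.20 × 0.07 = 0.014
Evidence: 0.0495 + 0.0846 + 0.014 = 0.1481
P(Class C | x) = 0.014 / 0.1481 ≈ 0.095

0.095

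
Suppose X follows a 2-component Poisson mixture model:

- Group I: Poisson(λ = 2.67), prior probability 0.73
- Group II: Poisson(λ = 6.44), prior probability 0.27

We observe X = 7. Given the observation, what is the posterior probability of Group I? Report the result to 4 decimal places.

0.1980

P(component k | x) = π_k·f_k(x) / marginal(x), where marginal(x) = Σ_j π_j·f_j(x).
Poisson probabilities:
  p_I = e^(−2.67)·2.67^7/7! = 0.0132917
  p_II = e^(−6.44)·6.44^7/7! = 0.145517
Multiply by the mixture weights:
  π_I·p_I = 0.73 × 0.0132917 = 0.00970297
  π_II·p_II = 0.27 × 0.145517 = 0.0392896
Evidence: 0.00970297 + 0.0392896 = 0.0489926
P(Group I | data) ≈ 0.1980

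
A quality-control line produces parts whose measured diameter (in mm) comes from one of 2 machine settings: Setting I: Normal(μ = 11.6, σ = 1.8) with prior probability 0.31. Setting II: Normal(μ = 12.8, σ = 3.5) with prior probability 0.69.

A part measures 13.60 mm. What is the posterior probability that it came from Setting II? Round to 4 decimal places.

By Bayes' theorem, P(k | x) = π_k f_k(x) / Σ_j π_j f_j(x).
Normal densities:
  f_I = 0.119551
  f_II = 0.111045
Multiply by the mixture weights:
  π_I·f_I = 0.31 × 0.119551 = 0.0370609
  π_II·f_II = 0.69 × 0.111045 = 0.0766207
Marginal: 0.0370609 + 0.0766207 = 0.113682
P(Setting II | the observation) = 0.0766207 / 0.113682 ≈ 0.6740

0.6740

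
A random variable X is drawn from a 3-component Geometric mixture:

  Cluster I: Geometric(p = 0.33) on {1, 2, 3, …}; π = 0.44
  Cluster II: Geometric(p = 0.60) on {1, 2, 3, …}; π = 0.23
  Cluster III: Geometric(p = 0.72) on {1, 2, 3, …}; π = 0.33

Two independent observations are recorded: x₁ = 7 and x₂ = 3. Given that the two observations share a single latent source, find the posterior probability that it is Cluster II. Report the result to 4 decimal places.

The responsibility of component k is P(Z=k) f_k(x) divided by Σ_j P(Z=j) f_j(x).
Since both observations come from the same component, the likelihood for component k is f_k(x₁)·f_k(x₂).
  p_I = [0.0298513] × [0.148137] = 0.00442208
  p_II = [0.0024576] × [0.096] = 0.00023593
  p_III = [0.000346961] × [0.056448] = 1.95853e-05
Prior × likelihood for each component:
  P(Z=I)·p_I = 0.44 × 0.00442208 = 0.00194571
  P(Z=II)·p_II = 0.23 × 0.00023593 = 5.42638e-05
  P(Z=III)·p_III = 0.33 × 1.95853e-05 = 6.46313e-06
Denominator: 0.00194571 + 5.42638e-05 + 6.46313e-06 = 0.00200644
Responsibility of Cluster II: 5.42638e-05 / 0.00200644 ≈ 0.0270

0.0270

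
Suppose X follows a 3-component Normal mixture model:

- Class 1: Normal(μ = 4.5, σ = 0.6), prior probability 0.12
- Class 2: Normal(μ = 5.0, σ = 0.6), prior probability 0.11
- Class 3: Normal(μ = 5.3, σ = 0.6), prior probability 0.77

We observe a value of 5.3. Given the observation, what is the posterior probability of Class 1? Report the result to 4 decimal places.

Apply Bayes' rule: the posterior for each component is proportional to its prior times its likelihood at x.
Evaluate each component's likelihood at the observed value:
  p_1 = (1/(0.6·√(2π)))·exp(−(5.3−4.5)²/(2·0.6²)) = 0.664904·exp(-0.88889) = 0.27335
  p_2 = (1/(0.6·√(2π)))·exp(−(5.3−5.0)²/(2·0.6²)) = 0.664904·exp(-0.12500) = 0.586776
  p_3 = (1/(0.6·√(2π)))·exp(−(5.3−5.3)²/(2·0.6²)) = 0.664904·exp(-0.00000) = 0.664904
Unnormalised posteriors:
  π_1·p_1 = 0.12 × 0.27335 = 0.032802
  π_2·p_2 = 0.11 × 0.586776 = 0.0645453
  π_3·p_3 = 0.77 × 0.664904 = 0.511976
Evidence: 0.032802 + 0.0645453 + 0.511976 = 0.609323
P(Class 1 | data) ≈ 0.0538

0.0538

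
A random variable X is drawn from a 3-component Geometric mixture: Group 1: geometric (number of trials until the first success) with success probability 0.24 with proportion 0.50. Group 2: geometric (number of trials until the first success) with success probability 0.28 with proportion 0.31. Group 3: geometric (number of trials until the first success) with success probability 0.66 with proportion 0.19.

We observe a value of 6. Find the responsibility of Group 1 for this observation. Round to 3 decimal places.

0.637

Apply Bayes' rule: the posterior for each component is proportional to its prior times its likelihood at x.
Evaluate each component's likelihood at the observed value:
  f_1 = 0.0608526
  f_2 = 0.0541777
  f_3 = 0.00299874
Prior × likelihood for each component:
  π_1·f_1 = 0.50 × 0.0608526 = 0.0304263
  π_2·f_2 = 0.31 × 0.0541777 = 0.0167951
  π_3·f_3 = 0.19 × 0.00299874 = 0.00056976
Denominator: 0.0304263 + 0.0167951 + 0.00056976 = 0.0477911
Responsibility of Group 1: 0.0304263 / 0.0477911 ≈ 0.637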